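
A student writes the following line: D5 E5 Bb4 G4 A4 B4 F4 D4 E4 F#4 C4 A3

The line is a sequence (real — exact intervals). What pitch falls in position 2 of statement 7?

A#2

The unit is 4 notes. Position-2 pitches of the 3 shown cells: E5, B4, F#4.
Each moves down a 4th. Continuing: C#4 → G#3 → D#3 → A#2.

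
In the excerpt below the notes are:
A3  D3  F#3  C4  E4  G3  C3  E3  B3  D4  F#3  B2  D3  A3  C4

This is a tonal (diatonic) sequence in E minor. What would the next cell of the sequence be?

E3 A2 C3 G3 B3

With a 5-note motive the entries are A3, G3, F#3, each down a 2nd from the previous.
From E3 the diatonic shape gives E3 A2 C3 G3 B3.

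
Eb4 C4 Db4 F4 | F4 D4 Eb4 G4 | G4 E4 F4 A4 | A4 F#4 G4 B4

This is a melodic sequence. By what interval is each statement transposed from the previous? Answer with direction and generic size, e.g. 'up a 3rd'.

up a 2nd

Taking 4-note groups, the heads are Eb4, F4, G4, A4: the pattern moves up a 2nd.
From Eb4 to F4: up a 2nd.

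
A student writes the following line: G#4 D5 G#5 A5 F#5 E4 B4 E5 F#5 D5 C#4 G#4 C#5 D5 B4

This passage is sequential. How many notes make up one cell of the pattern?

5

There are 15 notes; a 5-note unit gives 3 cells:
G#4 D5 G#5 A5 F#5 | E4 B4 E5 F#5 D5 | C#4 G#4 C#5 D5 B4
Each cell is the previous one down a 3rd — so the unit is 5 notes.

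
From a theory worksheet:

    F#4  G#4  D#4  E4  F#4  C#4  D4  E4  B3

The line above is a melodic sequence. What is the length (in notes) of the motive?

3

There are 9 notes; a 3-note unit gives 3 cells:
F#4 G#4 D#4 | E4 F#4 C#4 | D4 E4 B3
That's a consistent down a 2nd shift per cell, and no other grouping gives one.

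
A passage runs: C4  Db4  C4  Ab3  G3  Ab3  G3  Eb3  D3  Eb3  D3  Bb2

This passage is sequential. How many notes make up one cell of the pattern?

12 notes total. Splitting into 3 groups of 4:
C4 Db4 C4 Ab3 | G3 Ab3 G3 Eb3 | D3 Eb3 D3 Bb2
Each cell is the previous one down a 4th — so the unit is 4 notes.

4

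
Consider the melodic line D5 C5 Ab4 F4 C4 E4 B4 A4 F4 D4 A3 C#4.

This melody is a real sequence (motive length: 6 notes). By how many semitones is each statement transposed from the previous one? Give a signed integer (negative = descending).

With a 6-note motive the entries are D5, B4, each down a 3rd from the previous.
D5→B4 is 71 − 74 = -3 semitones.

-3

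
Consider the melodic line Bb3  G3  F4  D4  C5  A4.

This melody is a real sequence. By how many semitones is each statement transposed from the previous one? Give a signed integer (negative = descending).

The 2-note cells begin on Bb3, F4, C5 — each up a 5th from the last.
Bb3→F4 is 65 − 58 = 7 semitones.

7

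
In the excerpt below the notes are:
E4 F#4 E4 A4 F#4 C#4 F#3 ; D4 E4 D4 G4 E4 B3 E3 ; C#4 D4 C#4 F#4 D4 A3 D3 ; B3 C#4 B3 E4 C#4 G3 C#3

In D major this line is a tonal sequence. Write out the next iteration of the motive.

With a 7-note motive the entries are E4, D4, C#4, B3, each down a 2nd from the previous.
Statement 5 starts on A3 and keeps the same diatonic contour: A3 B3 A3 D4 B3 F#3 B2.

A3 B3 A3 D4 B3 F#3 B2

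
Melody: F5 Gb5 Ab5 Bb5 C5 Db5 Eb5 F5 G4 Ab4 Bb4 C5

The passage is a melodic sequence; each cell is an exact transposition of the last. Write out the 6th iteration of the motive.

E3 F3 G3 A3

The 4-note cells begin on F5, C5, G4 — each down a 4th from the last.
Extending down a 4th: D4 → A3 → E3.
Statement 6 starts on E3 and keeps the same exact contour: E3 F3 G3 A3.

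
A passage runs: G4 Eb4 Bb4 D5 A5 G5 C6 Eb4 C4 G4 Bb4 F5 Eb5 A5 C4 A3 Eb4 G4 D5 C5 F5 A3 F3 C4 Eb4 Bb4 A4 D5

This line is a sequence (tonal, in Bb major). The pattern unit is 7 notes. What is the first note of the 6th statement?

Unit = 7 notes; the statements start on G4, Eb4, C4, A3, moving down a 3rd each time.
Extending the heads down a 3rd: F3 → D3.

D3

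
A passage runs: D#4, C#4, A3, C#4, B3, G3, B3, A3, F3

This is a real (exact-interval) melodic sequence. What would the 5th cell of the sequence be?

G3 F3 Db3

The 3-note cells begin on D#4, C#4, B3 — each down a 2nd from the last.
Extending down a 2nd: A3 → G3.
From G3 the exact shape gives G3 F3 Db3.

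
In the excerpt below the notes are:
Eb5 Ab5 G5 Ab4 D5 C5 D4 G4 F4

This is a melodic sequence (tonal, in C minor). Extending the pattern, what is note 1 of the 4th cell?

G3

The unit is 3 notes. Position-1 pitches of the 3 shown cells: Eb5, Ab4, D4.
One more down a 5th gives G3.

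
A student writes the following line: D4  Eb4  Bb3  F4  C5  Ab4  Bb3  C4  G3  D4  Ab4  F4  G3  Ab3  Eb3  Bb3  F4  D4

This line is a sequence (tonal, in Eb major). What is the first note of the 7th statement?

F2

Unit = 6 notes; the statements start on D4, Bb3, G3, moving down a 3rd each time.
Continuing: Eb3 → C3 → Ab2 → F2. Statement 7 starts on F2.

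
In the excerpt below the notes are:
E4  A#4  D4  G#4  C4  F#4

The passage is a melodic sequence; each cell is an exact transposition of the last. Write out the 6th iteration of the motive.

With a 2-note motive the entries are E4, D4, C4, each down a 2nd from the previous.
Continuing the starts: Bb3 → Ab3 → Gb3.
Statement 6 starts on Gb3 and keeps the same exact contour: Gb3 C4.

Gb3 C4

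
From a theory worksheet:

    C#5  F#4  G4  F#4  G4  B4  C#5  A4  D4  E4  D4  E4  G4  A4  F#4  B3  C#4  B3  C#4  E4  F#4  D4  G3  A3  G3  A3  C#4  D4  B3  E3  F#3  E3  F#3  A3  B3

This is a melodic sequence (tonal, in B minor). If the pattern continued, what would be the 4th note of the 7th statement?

Grouping in 7s, the 4th note of each cell is F#4, D4, B3, G3, E3.
Carrying that down a 3rd forward: C#3 → A2.

A2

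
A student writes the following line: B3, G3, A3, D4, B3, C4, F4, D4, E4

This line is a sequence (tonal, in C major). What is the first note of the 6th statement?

E5

The 3-note cells begin on B3, D4, F4 — each up a 3rd from the last.
Continuing: A4 → C5 → E5. Statement 6 starts on E5.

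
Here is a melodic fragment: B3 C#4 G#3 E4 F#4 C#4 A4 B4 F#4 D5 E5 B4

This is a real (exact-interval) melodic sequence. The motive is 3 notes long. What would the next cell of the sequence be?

G5 A5 E5

Taking 3-note groups, the heads are B3, E4, A4, D5: the pattern moves up a 4th.
From G5 the exact shape gives G5 A5 E5.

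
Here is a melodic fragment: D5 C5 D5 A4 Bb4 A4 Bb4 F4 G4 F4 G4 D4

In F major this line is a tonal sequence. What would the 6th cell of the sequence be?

A3 G3 A3 E3

With a 4-note motive the entries are D5, Bb4, G4, each down a 3rd from the previous.
Continuing the starts: E4 → C4 → A3.
So cell 6 is A3 G3 A3 E3.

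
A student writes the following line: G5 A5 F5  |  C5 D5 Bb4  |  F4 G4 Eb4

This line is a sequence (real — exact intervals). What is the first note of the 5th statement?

Eb3

Unit = 3 notes; the statements start on G5, C5, F4, moving down a 5th each time.
Continuing: Bb3 → Eb3. Statement 5 starts on Eb3.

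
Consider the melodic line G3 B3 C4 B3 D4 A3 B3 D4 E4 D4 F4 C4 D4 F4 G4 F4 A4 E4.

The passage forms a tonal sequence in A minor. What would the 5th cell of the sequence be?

Taking 6-note groups, the heads are G3, B3, D4: the pattern moves up a 3rd.
Carrying on: F4 → A4.
From A4 the diatonic shape gives A4 C5 D5 C5 E5 B4.

A4 C5 D5 C5 E5 B4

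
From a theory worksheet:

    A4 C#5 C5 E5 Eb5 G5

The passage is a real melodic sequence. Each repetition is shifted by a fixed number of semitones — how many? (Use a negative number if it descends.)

3

Taking 2-note groups, the heads are A4, C5, Eb5: the pattern moves up a 3rd.
A4 to C5 spans +3 semitones.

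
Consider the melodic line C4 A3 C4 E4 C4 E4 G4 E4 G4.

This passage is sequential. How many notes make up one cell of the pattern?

There are 9 notes; a 3-note unit gives 3 cells:
C4 A3 C4 | E4 C4 E4 | G4 E4 G4
That's a consistent up a 3rd shift per cell, and no other grouping gives one.

3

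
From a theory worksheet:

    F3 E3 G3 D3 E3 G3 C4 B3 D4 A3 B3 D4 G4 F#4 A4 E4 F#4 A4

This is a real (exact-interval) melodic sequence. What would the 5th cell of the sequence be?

A5 G#5 B5 F#5 G#5 B5

Taking 6-note groups, the heads are F3, C4, G4: the pattern moves up a 5th.
Continuing the starts: D5 → A5.
From A5 the exact shape gives A5 G#5 B5 F#5 G#5 B5.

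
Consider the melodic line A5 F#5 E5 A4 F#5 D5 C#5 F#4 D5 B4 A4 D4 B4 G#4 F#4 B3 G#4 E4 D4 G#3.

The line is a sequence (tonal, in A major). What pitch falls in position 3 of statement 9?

C#3

Grouping in 4s, the 3rd note of each cell is E5, C#5, A4, F#4, D4.
Extending down a 3rd: B3 → G#3 → E3 → C#3.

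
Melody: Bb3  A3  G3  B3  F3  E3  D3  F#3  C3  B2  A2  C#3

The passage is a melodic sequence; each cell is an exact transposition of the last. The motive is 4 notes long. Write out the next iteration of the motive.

G2 F#2 E2 G#2

With a 4-note motive the entries are Bb3, F3, C3, each down a 4th from the previous.
From G2 the exact shape gives G2 F#2 E2 G#2.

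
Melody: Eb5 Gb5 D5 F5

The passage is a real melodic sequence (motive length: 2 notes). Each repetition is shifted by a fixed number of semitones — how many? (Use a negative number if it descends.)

-1

Unit = 2 notes; the statements start on Eb5, D5, moving down a 2nd each time.
Counting half-steps from Eb5 to D5: -1.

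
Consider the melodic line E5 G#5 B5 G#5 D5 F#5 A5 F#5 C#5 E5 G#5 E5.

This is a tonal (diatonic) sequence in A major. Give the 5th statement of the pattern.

A4 C#5 E5 C#5

Taking 4-note groups, the heads are E5, D5, C#5: the pattern moves down a 2nd.
Continuing the starts: B4 → A4.
Statement 5 starts on A4 and keeps the same diatonic contour: A4 C#5 E5 C#5.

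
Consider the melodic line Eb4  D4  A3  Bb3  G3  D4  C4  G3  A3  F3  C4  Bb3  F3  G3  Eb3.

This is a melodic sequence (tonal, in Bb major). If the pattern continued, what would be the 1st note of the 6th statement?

Grouping in 5s, the 1st note of each cell is Eb4, D4, C4.
Extending down a 2nd: Bb3 → A3 → G3.

G3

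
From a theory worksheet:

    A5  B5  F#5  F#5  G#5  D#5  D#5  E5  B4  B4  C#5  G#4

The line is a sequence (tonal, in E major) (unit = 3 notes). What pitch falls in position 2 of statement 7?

D#4

The unit is 3 notes. Position-2 pitches of the 4 shown cells: B5, G#5, E5, C#5.
Each moves down a 3rd. Continuing: A4 → F#4 → D#4.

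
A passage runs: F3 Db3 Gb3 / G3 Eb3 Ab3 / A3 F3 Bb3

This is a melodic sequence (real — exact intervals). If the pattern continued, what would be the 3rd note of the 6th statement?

Grouping in 3s, the 3rd note of each cell is Gb3, Ab3, Bb3.
Extending up a 2nd: C4 → D4 → E4.

E4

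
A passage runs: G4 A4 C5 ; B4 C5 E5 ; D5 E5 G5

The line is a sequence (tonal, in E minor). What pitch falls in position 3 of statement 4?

B5

With 3-note cells, note 3 of each statement runs C5, E5, G5.
Each moves up a 3rd; the next is B5.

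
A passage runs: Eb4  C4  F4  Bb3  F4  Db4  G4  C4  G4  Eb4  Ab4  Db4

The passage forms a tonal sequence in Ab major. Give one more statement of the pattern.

Ab4 F4 Bb4 Eb4

With a 4-note motive the entries are Eb4, F4, G4, each up a 2nd from the previous.
So cell 4 is Ab4 F4 Bb4 Eb4.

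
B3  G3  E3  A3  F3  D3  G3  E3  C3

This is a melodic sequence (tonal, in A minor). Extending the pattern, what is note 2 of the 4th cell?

The unit is 3 notes. Position-2 pitches of the 3 shown cells: G3, F3, E3.
One more down a 2nd gives D3.

D3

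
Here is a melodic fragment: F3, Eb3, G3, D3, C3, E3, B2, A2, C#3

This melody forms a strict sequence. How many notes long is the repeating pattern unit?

3

Try groups of 3 (3 cells in 9 notes):
F3 Eb3 G3 | D3 C3 E3 | B2 A2 C#3
Every group is a transposition down a 3rd of the one before; no shorter unit works.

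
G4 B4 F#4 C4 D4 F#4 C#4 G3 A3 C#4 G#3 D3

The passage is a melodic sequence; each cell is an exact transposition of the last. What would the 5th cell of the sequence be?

B2 D#3 A#2 E2

Unit = 4 notes; the statements start on G4, D4, A3, moving down a 4th each time.
Continuing the starts: E3 → B2.
From B2 the exact shape gives B2 D#3 A#2 E2.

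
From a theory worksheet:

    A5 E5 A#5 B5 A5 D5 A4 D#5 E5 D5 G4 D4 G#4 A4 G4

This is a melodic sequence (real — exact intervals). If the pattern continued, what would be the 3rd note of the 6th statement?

The unit is 5 notes. Position-3 pitches of the 3 shown cells: A#5, D#5, G#4.
Each moves down a 5th. Continuing: C#4 → F#3 → B2.

B2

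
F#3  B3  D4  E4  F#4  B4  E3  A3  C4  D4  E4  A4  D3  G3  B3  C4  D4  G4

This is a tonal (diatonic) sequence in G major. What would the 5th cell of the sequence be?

B2 E3 G3 A3 B3 E4

Taking 6-note groups, the heads are F#3, E3, D3: the pattern moves down a 2nd.
Carrying on: C3 → B2.
Statement 5 starts on B2 and keeps the same diatonic contour: B2 E3 G3 A3 B3 E4.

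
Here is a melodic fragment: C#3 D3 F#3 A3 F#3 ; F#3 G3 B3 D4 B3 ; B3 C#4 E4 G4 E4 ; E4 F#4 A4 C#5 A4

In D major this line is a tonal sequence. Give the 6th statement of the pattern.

Unit = 5 notes; the statements start on C#3, F#3, B3, E4, moving up a 4th each time.
Carrying on: A4 → D5.
From D5 the diatonic shape gives D5 E5 G5 B5 G5.

D5 E5 G5 B5 G5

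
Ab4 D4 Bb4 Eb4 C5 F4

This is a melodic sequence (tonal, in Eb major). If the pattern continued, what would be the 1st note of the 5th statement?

The unit is 2 notes. Position-1 pitches of the 3 shown cells: Ab4, Bb4, C5.
Extending up a 2nd: D5 → Eb5.

Eb5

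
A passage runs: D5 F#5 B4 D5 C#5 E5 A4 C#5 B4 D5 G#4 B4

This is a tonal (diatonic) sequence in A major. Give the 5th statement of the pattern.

Unit = 4 notes; the statements start on D5, C#5, B4, moving down a 2nd each time.
Extending down a 2nd: A4 → G#4.
Statement 5 starts on G#4 and keeps the same diatonic contour: G#4 B4 E4 G#4.

G#4 B4 E4 G#4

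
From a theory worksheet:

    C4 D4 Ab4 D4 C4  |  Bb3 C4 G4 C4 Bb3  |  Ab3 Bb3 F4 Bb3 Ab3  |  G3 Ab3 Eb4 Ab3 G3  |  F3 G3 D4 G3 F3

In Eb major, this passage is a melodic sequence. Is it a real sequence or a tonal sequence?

Every note is diatonic to Eb major.
Cell 1 has +6 semitones from note 2 to 3, but cell 2 has +7 — the interval quality changes while the contour stays the same, which is the hallmark of a tonal sequence.

tonal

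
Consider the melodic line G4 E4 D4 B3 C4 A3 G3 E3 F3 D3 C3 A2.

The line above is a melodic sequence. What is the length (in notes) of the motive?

There are 12 notes; a 4-note unit gives 3 cells:
G4 E4 D4 B3 | C4 A3 G3 E3 | F3 D3 C3 A2
That's a consistent down a 5th shift per cell, and no other grouping gives one.

4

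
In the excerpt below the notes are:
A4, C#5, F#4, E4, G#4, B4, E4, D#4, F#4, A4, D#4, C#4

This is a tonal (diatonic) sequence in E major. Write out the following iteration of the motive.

E4 G#4 C#4 B3

Unit = 4 notes; the statements start on A4, G#4, F#4, moving down a 2nd each time.
From E4 the diatonic shape gives E4 G#4 C#4 B3.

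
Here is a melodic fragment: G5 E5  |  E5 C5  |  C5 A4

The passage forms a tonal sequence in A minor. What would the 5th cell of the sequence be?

Taking 2-note groups, the heads are G5, E5, C5: the pattern moves down a 3rd.
Carrying on: A4 → F4.
From F4 the diatonic shape gives F4 D4.

F4 D4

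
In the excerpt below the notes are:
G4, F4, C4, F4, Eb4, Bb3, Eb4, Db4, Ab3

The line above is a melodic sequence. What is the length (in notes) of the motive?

There are 9 notes; a 3-note unit gives 3 cells:
G4 F4 C4 | F4 Eb4 Bb3 | Eb4 Db4 Ab3
Each cell is the previous one down a 2nd — so the unit is 3 notes.

3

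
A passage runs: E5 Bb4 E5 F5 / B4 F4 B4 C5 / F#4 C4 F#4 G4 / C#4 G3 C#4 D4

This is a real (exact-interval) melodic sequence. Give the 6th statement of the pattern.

D#3 A2 D#3 E3

With a 4-note motive the entries are E5, B4, F#4, C#4, each down a 4th from the previous.
Carrying on: G#3 → D#3.
Statement 6 starts on D#3 and keeps the same exact contour: D#3 A2 D#3 E3.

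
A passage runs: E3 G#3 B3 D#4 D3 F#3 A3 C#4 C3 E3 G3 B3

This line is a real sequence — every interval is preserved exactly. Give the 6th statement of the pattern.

Gb2 Bb2 Db3 F3

Unit = 4 notes; the statements start on E3, D3, C3, moving down a 2nd each time.
Carrying on: Bb2 → Ab2 → Gb2.
From Gb2 the exact shape gives Gb2 Bb2 Db3 F3.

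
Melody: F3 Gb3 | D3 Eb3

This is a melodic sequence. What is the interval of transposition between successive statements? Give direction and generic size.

down a 3rd

The 2-note cells begin on F3, D3 — each down a 3rd from the last.
From F3 to D3: down a 3rd.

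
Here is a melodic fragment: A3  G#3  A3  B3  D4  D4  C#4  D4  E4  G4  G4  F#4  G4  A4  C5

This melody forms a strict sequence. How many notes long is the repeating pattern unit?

5

15 notes total. Splitting into 3 groups of 5:
A3 G#3 A3 B3 D4 | D4 C#4 D4 E4 G4 | G4 F#4 G4 A4 C5
Each cell is the previous one up a 4th — so the unit is 5 notes.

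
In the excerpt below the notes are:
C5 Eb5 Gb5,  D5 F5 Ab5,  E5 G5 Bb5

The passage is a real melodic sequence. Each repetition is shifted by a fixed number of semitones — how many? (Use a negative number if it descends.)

Unit = 3 notes; the statements start on C5, D5, E5, moving up a 2nd each time.
C5 to D5 spans +2 semitones.

2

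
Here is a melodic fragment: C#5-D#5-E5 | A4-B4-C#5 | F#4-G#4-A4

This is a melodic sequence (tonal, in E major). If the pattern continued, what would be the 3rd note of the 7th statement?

With 3-note cells, note 3 of each statement runs E5, C#5, A4.
Each moves down a 3rd. Continuing: F#4 → D#4 → B3 → G#3.

G#3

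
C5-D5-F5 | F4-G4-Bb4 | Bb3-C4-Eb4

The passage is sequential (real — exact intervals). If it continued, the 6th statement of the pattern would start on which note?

Db2

Unit = 3 notes; the statements start on C5, F4, Bb3, moving down a 5th each time.
Extending the heads down a 5th: Eb3 → Ab2 → Db2.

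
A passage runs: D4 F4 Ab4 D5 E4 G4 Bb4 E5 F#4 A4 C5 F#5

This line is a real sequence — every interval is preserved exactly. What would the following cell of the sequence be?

Unit = 4 notes; the statements start on D4, E4, F#4, moving up a 2nd each time.
From G#4 the exact shape gives G#4 B4 D5 G#5.

G#4 B4 D5 G#5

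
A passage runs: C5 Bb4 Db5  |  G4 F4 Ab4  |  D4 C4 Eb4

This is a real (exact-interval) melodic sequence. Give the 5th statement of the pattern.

The 3-note cells begin on C5, G4, D4 — each down a 4th from the last.
Extending down a 4th: A3 → E3.
So cell 5 is E3 D3 F3.

E3 D3 F3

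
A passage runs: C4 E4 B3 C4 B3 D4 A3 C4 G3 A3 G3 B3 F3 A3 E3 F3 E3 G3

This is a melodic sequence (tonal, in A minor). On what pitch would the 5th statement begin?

Unit = 6 notes; the statements start on C4, A3, F3, moving down a 3rd each time.
Extending the heads down a 3rd: D3 → B2.

B2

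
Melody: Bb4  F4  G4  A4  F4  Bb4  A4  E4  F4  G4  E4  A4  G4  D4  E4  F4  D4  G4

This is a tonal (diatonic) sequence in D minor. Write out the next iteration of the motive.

Unit = 6 notes; the statements start on Bb4, A4, G4, moving down a 2nd each time.
So cell 4 is F4 C4 D4 E4 C4 F4.

F4 C4 D4 E4 C4 F4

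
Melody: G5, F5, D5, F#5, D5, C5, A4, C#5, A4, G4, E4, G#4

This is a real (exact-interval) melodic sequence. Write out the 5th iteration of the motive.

B3 A3 F#3 A#3

The 4-note cells begin on G5, D5, A4 — each down a 4th from the last.
Continuing the starts: E4 → B3.
So cell 5 is B3 A3 F#3 A#3.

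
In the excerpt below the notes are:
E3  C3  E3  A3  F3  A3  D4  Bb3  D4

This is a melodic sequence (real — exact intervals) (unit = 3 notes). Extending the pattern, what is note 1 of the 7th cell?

Bb5

Grouping in 3s, the 1st note of each cell is E3, A3, D4.
Each moves up a 4th. Continuing: G4 → C5 → F5 → Bb5.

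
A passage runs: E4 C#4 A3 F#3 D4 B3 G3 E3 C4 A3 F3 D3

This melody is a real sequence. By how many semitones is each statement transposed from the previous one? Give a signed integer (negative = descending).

Taking 4-note groups, the heads are E4, D4, C4: the pattern moves down a 2nd.
E4→D4 is 62 − 64 = -2 semitones.

-2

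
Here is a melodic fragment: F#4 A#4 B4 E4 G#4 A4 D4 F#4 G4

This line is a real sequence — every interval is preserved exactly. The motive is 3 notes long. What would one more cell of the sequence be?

C4 E4 F4

The 3-note cells begin on F#4, E4, D4 — each down a 2nd from the last.
From C4 the exact shape gives C4 E4 F4.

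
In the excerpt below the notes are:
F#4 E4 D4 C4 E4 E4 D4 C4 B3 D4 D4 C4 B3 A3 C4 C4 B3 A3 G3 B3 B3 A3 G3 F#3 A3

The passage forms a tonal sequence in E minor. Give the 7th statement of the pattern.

G3 F#3 E3 D3 F#3

The 5-note cells begin on F#4, E4, D4, C4, B3 — each down a 2nd from the last.
Continuing the starts: A3 → G3.
Statement 7 starts on G3 and keeps the same diatonic contour: G3 F#3 E3 D3 F#3.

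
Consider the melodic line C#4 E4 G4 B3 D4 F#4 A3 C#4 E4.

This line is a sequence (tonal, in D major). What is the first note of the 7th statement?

The 3-note cells begin on C#4, B3, A3 — each down a 2nd from the last.
Continuing: G3 → F#3 → E3 → D3. Statement 7 starts on D3.

D3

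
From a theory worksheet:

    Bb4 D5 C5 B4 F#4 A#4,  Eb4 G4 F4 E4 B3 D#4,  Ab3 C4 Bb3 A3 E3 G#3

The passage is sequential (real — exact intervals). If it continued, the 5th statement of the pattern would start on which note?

Gb2

The 6-note cells begin on Bb4, Eb4, Ab3 — each down a 5th from the last.
Extending the heads down a 5th: Db3 → Gb2.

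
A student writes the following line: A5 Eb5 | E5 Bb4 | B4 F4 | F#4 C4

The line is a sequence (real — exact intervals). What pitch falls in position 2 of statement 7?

The unit is 2 notes. Position-2 pitches of the 4 shown cells: Eb5, Bb4, F4, C4.
Carrying that down a 4th forward: G3 → D3 → A2.

A2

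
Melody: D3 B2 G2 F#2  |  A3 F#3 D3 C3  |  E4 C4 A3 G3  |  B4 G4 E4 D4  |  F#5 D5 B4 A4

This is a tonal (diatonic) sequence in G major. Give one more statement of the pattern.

C6 A5 F#5 E5

Unit = 4 notes; the statements start on D3, A3, E4, B4, F#5, moving up a 5th each time.
So cell 6 is C6 A5 F#5 E5.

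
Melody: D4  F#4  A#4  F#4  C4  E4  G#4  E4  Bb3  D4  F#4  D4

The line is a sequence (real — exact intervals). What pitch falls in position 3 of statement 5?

D4

Grouping in 4s, the 3rd note of each cell is A#4, G#4, F#4.
Each moves down a 2nd. Continuing: E4 → D4.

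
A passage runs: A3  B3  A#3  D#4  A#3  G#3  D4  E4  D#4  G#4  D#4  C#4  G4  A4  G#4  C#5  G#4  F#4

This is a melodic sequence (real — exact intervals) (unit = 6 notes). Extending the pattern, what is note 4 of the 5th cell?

With 6-note cells, note 4 of each statement runs D#4, G#4, C#5.
Extending up a 4th: F#5 → B5.

B5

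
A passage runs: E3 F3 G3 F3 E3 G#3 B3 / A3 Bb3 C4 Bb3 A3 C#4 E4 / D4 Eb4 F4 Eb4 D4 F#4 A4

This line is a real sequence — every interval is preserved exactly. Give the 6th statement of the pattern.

The 7-note cells begin on E3, A3, D4 — each up a 4th from the last.
Continuing the starts: G4 → C5 → F5.
So cell 6 is F5 Gb5 Ab5 Gb5 F5 A5 C6.

F5 Gb5 Ab5 Gb5 F5 A5 C6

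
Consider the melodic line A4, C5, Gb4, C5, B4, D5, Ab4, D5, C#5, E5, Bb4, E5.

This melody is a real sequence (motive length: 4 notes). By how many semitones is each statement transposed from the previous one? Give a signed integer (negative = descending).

The 4-note cells begin on A4, B4, C#5 — each up a 2nd from the last.
A4 to B4 spans +2 semitones.

2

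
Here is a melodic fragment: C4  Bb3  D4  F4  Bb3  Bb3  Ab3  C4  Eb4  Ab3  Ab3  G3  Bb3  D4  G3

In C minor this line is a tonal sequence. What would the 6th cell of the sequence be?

Eb3 D3 F3 Ab3 D3

Unit = 5 notes; the statements start on C4, Bb3, Ab3, moving down a 2nd each time.
Continuing the starts: G3 → F3 → Eb3.
Statement 6 starts on Eb3 and keeps the same diatonic contour: Eb3 D3 F3 Ab3 D3.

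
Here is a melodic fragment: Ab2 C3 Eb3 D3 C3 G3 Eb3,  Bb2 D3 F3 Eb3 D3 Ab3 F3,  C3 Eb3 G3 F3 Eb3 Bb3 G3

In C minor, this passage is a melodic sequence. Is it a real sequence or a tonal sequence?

Every note is diatonic to C minor.
Cell 1 has -1 semitones from note 3 to 4, but cell 2 has -2 — the interval quality changes while the contour stays the same, which is the hallmark of a tonal sequence.

tonal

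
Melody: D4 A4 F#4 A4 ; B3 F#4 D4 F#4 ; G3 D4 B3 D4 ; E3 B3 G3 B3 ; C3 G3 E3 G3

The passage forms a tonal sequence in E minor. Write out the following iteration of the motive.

Unit = 4 notes; the statements start on D4, B3, G3, E3, C3, moving down a 3rd each time.
So cell 6 is A2 E3 C3 E3.

A2 E3 C3 E3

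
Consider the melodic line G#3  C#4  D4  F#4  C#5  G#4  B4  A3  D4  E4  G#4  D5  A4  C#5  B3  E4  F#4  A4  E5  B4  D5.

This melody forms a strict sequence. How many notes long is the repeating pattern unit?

There are 21 notes; a 7-note unit gives 3 cells:
G#3 C#4 D4 F#4 C#5 G#4 B4 | A3 D4 E4 G#4 D5 A4 C#5 | B3 E4 F#4 A4 E5 B4 D5
Every group is a transposition up a 2nd of the one before; no shorter unit works.

7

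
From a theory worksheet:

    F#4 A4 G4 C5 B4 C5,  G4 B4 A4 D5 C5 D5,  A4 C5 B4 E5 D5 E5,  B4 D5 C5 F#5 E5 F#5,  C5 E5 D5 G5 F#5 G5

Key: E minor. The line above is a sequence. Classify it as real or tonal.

Every note is diatonic to E minor.
Cell 1 has +3 semitones from note 1 to 2, but cell 2 has +4 — the interval quality changes while the contour stays the same, which is the hallmark of a tonal sequence.

tonal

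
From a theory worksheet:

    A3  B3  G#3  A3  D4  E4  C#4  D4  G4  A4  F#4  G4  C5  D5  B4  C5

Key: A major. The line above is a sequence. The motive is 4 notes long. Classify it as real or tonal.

Each cell has the same semitone pattern (2, -3, 1) — intervals are preserved exactly.
And G4 lies outside A major, so the sequence is real rather than tonal.

real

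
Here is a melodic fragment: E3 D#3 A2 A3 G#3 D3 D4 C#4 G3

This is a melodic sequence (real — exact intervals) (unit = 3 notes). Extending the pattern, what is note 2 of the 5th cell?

Grouping in 3s, the 2nd note of each cell is D#3, G#3, C#4.
Carrying that up a 4th forward: F#4 → B4.

B4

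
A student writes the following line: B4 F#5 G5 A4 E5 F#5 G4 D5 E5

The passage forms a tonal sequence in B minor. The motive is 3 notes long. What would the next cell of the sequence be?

F#4 C#5 D5

Unit = 3 notes; the statements start on B4, A4, G4, moving down a 2nd each time.
Statement 4 starts on F#4 and keeps the same diatonic contour: F#4 C#5 D5.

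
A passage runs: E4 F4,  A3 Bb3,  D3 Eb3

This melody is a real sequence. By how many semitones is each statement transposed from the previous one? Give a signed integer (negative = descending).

-7

With a 2-note motive the entries are E4, A3, D3, each down a 5th from the previous.
E4→A3 is 57 − 64 = -7 semitones.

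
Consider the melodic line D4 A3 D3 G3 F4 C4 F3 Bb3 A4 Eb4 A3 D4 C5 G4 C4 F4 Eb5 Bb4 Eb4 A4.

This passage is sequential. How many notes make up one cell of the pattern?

Try groups of 4 (5 cells in 20 notes):
D4 A3 D3 G3 | F4 C4 F3 Bb3 | A4 Eb4 A3 D4 | C5 G4 C4 F4 | Eb5 Bb4 Eb4 A4
Each cell is the previous one up a 3rd — so the unit is 4 notes.

4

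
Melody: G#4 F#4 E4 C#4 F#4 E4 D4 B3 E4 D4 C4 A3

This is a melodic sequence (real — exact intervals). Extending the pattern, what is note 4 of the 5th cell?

F3

The unit is 4 notes. Position-4 pitches of the 3 shown cells: C#4, B3, A3.
Extending down a 2nd: G3 → F3.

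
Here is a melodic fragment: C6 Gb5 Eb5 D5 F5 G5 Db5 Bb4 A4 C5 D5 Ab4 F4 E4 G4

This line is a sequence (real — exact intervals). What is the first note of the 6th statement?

B3

Unit = 5 notes; the statements start on C6, G5, D5, moving down a 4th each time.
Extending the heads down a 4th: A4 → E4 → B3.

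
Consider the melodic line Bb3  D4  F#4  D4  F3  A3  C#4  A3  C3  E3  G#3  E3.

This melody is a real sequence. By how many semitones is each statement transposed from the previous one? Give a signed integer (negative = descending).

Unit = 4 notes; the statements start on Bb3, F3, C3, moving down a 4th each time.
Counting half-steps from Bb3 to F3: -5.

-5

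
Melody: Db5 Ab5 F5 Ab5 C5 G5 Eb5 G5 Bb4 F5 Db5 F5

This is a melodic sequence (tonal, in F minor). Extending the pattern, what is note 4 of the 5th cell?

Db5

With 4-note cells, note 4 of each statement runs Ab5, G5, F5.
Each moves down a 2nd. Continuing: Eb5 → Db5.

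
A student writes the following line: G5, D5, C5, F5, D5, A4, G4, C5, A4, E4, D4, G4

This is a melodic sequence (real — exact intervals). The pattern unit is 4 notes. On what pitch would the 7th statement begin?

C#3

The 4-note cells begin on G5, D5, A4 — each down a 4th from the last.
Continuing: E4 → B3 → F#3 → C#3. Statement 7 starts on C#3.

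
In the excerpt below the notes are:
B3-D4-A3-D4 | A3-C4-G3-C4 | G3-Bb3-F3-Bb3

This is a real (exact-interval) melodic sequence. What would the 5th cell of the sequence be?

Eb3 Gb3 Db3 Gb3

The 4-note cells begin on B3, A3, G3 — each down a 2nd from the last.
Continuing the starts: F3 → Eb3.
Statement 5 starts on Eb3 and keeps the same exact contour: Eb3 Gb3 Db3 Gb3.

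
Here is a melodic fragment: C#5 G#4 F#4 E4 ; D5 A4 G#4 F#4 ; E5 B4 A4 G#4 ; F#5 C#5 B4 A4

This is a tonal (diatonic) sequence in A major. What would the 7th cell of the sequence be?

B5 F#5 E5 D5

The 4-note cells begin on C#5, D5, E5, F#5 — each up a 2nd from the last.
Carrying on: G#5 → A5 → B5.
So cell 7 is B5 F#5 E5 D5.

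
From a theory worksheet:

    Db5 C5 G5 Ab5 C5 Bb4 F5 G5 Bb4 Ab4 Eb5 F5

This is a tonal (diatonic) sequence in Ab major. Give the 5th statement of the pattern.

The 4-note cells begin on Db5, C5, Bb4 — each down a 2nd from the last.
Carrying on: Ab4 → G4.
Statement 5 starts on G4 and keeps the same diatonic contour: G4 F4 C5 Db5.

G4 F4 C5 Db5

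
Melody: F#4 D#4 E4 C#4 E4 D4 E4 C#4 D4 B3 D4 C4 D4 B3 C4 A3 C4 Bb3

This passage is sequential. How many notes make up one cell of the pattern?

6

There are 18 notes; a 6-note unit gives 3 cells:
F#4 D#4 E4 C#4 E4 D4 | E4 C#4 D4 B3 D4 C4 | D4 B3 C4 A3 C4 Bb3
Each cell is the previous one down a 2nd — so the unit is 6 notes.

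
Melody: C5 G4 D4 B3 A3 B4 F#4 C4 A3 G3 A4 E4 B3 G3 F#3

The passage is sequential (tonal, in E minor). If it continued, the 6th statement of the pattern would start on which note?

Unit = 5 notes; the statements start on C5, B4, A4, moving down a 2nd each time.
Extending the heads down a 2nd: G4 → F#4 → E4.

E4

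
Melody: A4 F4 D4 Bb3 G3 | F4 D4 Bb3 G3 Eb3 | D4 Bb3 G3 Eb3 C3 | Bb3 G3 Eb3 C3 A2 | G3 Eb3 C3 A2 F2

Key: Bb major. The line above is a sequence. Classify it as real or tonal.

tonal

Every note is diatonic to Bb major.
Cell 1 has -4 semitones from note 1 to 2, but cell 2 has -3 — the interval quality changes while the contour stays the same, which is the hallmark of a tonal sequence.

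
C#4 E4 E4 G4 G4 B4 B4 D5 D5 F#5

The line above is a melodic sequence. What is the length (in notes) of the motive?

Try groups of 2 (5 cells in 10 notes):
C#4 E4 | E4 G4 | G4 B4 | B4 D5 | D5 F#5
Each cell is the previous one up a 3rd — so the unit is 2 notes.

2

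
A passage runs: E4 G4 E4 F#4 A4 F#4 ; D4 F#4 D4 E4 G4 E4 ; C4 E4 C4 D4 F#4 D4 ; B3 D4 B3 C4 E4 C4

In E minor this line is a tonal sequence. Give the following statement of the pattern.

A3 C4 A3 B3 D4 B3

Unit = 6 notes; the statements start on E4, D4, C4, B3, moving down a 2nd each time.
From A3 the diatonic shape gives A3 C4 A3 B3 D4 B3.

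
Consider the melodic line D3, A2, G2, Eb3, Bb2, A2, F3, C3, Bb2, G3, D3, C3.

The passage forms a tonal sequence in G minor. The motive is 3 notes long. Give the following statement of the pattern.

Unit = 3 notes; the statements start on D3, Eb3, F3, G3, moving up a 2nd each time.
From A3 the diatonic shape gives A3 Eb3 D3.

A3 Eb3 D3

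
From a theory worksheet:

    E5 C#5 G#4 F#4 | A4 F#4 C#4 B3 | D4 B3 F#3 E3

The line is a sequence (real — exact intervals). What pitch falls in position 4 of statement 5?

D2

With 4-note cells, note 4 of each statement runs F#4, B3, E3.
Carrying that down a 5th forward: A2 → D2.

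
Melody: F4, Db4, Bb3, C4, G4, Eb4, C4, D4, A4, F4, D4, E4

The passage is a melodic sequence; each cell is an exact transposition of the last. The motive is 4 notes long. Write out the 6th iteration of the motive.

D#5 B4 G#4 A#4

The 4-note cells begin on F4, G4, A4 — each up a 2nd from the last.
Carrying on: B4 → C#5 → D#5.
From D#5 the exact shape gives D#5 B4 G#4 A#4.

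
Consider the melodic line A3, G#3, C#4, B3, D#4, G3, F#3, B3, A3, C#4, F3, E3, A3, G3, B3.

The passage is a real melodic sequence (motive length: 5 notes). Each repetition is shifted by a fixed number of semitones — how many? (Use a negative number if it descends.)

-2

Unit = 5 notes; the statements start on A3, G3, F3, moving down a 2nd each time.
A3 to G3 spans -2 semitones.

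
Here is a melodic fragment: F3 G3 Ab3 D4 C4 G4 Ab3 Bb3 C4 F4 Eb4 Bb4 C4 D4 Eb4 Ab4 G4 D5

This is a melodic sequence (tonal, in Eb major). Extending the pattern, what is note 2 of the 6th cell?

C5

With 6-note cells, note 2 of each statement runs G3, Bb3, D4.
Each moves up a 3rd. Continuing: F4 → Ab4 → C5.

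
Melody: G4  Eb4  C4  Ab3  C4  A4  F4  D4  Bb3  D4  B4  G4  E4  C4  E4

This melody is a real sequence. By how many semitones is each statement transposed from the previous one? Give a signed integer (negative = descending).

2

Unit = 5 notes; the statements start on G4, A4, B4, moving up a 2nd each time.
G4→A4 is 69 − 67 = 2 semitones.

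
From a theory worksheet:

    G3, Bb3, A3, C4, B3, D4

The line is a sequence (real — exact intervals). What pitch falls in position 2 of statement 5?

F#4

Grouping in 2s, the 2nd note of each cell is Bb3, C4, D4.
Each moves up a 2nd. Continuing: E4 → F#4.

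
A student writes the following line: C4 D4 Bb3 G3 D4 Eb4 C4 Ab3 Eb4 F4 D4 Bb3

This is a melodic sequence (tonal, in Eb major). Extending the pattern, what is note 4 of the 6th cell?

The unit is 4 notes. Position-4 pitches of the 3 shown cells: G3, Ab3, Bb3.
Carrying that up a 2nd forward: C4 → D4 → Eb4.

Eb4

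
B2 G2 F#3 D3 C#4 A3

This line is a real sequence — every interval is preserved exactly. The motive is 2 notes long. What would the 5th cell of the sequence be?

D#5 B4

With a 2-note motive the entries are B2, F#3, C#4, each up a 5th from the previous.
Carrying on: G#4 → D#5.
So cell 5 is D#5 B4.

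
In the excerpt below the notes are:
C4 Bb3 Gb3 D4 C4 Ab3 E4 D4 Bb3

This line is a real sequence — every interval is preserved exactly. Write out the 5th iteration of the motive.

G#4 F#4 D4

Taking 3-note groups, the heads are C4, D4, E4: the pattern moves up a 2nd.
Continuing the starts: F#4 → G#4.
From G#4 the exact shape gives G#4 F#4 D4.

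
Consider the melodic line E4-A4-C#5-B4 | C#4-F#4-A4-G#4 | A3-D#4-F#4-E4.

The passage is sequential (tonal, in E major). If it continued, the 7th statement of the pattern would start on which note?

G#2

The 4-note cells begin on E4, C#4, A3 — each down a 3rd from the last.
Extending the heads down a 3rd: F#3 → D#3 → B2 → G#2.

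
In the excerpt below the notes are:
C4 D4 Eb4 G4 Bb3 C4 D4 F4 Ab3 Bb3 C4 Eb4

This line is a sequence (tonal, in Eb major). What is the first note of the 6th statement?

Taking 4-note groups, the heads are C4, Bb3, Ab3: the pattern moves down a 2nd.
Continuing: G3 → F3 → Eb3. Statement 6 starts on Eb3.

Eb3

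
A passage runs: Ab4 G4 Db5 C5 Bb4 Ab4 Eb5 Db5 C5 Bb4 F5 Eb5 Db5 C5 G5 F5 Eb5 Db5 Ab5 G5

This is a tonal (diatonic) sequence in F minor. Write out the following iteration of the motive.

Unit = 4 notes; the statements start on Ab4, Bb4, C5, Db5, Eb5, moving up a 2nd each time.
From F5 the diatonic shape gives F5 Eb5 Bb5 Ab5.

F5 Eb5 Bb5 Ab5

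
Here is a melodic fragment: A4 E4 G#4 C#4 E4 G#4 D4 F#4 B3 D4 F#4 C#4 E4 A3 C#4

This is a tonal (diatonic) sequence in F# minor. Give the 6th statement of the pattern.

C#4 G#3 B3 E3 G#3

Unit = 5 notes; the statements start on A4, G#4, F#4, moving down a 2nd each time.
Carrying on: E4 → D4 → C#4.
Statement 6 starts on C#4 and keeps the same diatonic contour: C#4 G#3 B3 E3 G#3.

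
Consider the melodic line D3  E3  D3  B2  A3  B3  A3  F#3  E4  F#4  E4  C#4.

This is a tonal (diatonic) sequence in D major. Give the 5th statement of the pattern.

F#5 G5 F#5 D5

Unit = 4 notes; the statements start on D3, A3, E4, moving up a 5th each time.
Extending up a 5th: B4 → F#5.
From F#5 the diatonic shape gives F#5 G5 F#5 D5.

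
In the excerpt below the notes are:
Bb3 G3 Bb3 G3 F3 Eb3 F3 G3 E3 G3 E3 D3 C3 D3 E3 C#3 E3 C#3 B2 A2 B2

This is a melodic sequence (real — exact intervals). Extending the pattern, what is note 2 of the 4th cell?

A#2

With 7-note cells, note 2 of each statement runs G3, E3, C#3.
One more down a 3rd gives A#2.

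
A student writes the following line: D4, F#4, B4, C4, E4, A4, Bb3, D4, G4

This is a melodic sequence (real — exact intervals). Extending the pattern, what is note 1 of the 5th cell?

Gb3

With 3-note cells, note 1 of each statement runs D4, C4, Bb3.
Extending down a 2nd: Ab3 → Gb3.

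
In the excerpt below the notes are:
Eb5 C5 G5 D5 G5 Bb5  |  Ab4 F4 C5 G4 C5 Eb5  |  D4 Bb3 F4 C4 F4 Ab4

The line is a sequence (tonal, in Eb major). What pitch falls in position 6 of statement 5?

Grouping in 6s, the 6th note of each cell is Bb5, Eb5, Ab4.
Carrying that down a 5th forward: D4 → G3.

G3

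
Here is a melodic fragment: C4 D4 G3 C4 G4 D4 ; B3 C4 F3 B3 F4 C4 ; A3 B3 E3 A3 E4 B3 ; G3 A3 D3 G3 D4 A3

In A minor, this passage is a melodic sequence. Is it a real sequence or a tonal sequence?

Every note is diatonic to A minor.
Cell 1 has +2 semitones from note 1 to 2, but cell 2 has +1 — the interval quality changes while the contour stays the same, which is the hallmark of a tonal sequence.

tonal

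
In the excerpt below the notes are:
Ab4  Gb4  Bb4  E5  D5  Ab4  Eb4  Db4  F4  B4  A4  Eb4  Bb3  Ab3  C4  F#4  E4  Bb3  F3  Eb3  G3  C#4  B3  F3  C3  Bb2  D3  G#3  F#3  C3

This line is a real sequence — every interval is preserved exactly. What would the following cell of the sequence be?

With a 6-note motive the entries are Ab4, Eb4, Bb3, F3, C3, each down a 4th from the previous.
So cell 6 is G2 F2 A2 D#3 C#3 G2.

G2 F2 A2 D#3 C#3 G2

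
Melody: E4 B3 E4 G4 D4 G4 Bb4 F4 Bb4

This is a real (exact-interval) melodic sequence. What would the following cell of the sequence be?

Db5 Ab4 Db5

Taking 3-note groups, the heads are E4, G4, Bb4: the pattern moves up a 3rd.
Statement 4 starts on Db5 and keeps the same exact contour: Db5 Ab4 Db5.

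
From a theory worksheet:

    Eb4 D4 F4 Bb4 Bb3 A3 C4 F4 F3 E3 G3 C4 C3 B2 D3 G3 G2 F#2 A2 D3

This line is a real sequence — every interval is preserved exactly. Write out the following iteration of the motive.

D2 C#2 E2 A2

Taking 4-note groups, the heads are Eb4, Bb3, F3, C3, G2: the pattern moves down a 4th.
Statement 6 starts on D2 and keeps the same exact contour: D2 C#2 E2 A2.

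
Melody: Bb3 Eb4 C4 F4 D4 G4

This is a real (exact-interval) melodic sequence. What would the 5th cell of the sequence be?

The 2-note cells begin on Bb3, C4, D4 — each up a 2nd from the last.
Continuing the starts: E4 → F#4.
From F#4 the exact shape gives F#4 B4.

F#4 B4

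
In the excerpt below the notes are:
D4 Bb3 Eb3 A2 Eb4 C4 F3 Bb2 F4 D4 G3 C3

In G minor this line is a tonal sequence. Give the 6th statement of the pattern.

Bb4 G4 C4 F3

With a 4-note motive the entries are D4, Eb4, F4, each up a 2nd from the previous.
Carrying on: G4 → A4 → Bb4.
Statement 6 starts on Bb4 and keeps the same diatonic contour: Bb4 G4 C4 F3.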